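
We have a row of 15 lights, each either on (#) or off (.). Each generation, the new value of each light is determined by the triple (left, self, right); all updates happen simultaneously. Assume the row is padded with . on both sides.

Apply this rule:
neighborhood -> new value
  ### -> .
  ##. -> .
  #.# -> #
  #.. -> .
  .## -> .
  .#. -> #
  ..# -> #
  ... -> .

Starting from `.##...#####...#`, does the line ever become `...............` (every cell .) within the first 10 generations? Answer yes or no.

#....#.......##
#...##......#..
#..#.......##..
#.##......#....
##.......##....
........#......
.......##......
......#........
.....##........
....#..........
generation 10 is ....#.........., still not uniform .

no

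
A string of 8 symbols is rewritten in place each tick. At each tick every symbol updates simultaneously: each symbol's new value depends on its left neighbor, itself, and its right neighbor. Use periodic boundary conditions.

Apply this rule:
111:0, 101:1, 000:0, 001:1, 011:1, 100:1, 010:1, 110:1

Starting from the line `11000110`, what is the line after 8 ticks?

00111000

tick 1: 11101111
tick 2: 00111000
tick 3: 01101100
tick 4: 11111110
tick 5: 10000011
tick 6: 11000110  (repeats tick 0; period 6)
tick 8: 00111000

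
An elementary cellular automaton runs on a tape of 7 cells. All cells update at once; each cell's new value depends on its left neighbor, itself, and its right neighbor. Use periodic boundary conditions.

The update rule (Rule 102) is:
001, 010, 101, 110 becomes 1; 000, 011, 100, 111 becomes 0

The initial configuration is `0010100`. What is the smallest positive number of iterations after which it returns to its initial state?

7

0111100
1000100
1001101
1010110
1111011
0001100
0010100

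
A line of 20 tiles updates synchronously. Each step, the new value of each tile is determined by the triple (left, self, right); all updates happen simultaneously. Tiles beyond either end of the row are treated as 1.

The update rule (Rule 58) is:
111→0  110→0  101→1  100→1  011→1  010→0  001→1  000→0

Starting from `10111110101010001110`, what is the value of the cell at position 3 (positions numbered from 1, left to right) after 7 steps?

01100001010101011001
11010010101010110111
00101101010101101100
11011010101011011011
00110101010110110110
11101010101101101101
00010101011011011011
position 3 holds 0

0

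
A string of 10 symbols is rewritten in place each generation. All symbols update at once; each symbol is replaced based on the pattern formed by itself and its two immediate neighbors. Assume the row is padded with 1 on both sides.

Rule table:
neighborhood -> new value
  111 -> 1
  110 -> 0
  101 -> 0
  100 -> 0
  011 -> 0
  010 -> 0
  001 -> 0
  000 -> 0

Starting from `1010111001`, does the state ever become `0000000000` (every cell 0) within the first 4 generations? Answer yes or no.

yes

generation 1: 0000010000
generation 2: 0000000000
all cells are 0 at generation 2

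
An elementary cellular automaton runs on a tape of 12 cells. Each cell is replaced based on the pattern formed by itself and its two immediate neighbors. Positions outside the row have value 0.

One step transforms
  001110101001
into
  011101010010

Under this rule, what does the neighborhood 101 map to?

At position 5 the neighborhood is 101; the next row has 1 there.

1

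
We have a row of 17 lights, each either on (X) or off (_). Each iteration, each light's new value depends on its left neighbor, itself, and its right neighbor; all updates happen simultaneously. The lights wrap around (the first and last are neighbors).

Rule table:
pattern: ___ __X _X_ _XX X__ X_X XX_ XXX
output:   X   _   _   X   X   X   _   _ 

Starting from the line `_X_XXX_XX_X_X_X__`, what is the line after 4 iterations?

iteration 1: __XX__XX_X_X_X_XX
iteration 2: X_X_X_X_X_X_X_XX_
iteration 3: _X_X_X_X_X_X_XX_X
iteration 4: X_X_X_X_X_X_XX_X_

X_X_X_X_X_X_XX_X_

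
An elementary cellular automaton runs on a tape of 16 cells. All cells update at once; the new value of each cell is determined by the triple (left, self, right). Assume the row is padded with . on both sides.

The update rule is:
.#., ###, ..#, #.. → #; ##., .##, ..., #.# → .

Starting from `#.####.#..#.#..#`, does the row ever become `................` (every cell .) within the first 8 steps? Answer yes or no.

step 1: #..##..####.####
step 2: ###..##.##...##.
step 3: .#.##.....#.#..#
step 4: ##...#...##.####
step 5: ..#.###.#....##.
step 6: .##..#..##..#..#
step 7: #..#####..######
step 8: ###.###.##.####.
step 8 is ###.###.##.####., still not uniform .

no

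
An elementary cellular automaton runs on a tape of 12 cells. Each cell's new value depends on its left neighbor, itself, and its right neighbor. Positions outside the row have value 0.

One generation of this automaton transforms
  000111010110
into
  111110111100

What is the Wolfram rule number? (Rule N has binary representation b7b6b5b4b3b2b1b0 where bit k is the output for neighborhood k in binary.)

position 4: 111 → 1  (bit 7 = 1)
position 5: 110 → 0  (bit 6 = 0)
position 6: 101 → 1  (bit 5 = 1)
position 11: 100 → 0  (bit 4 = 0)
position 3: 011 → 1  (bit 3 = 1)
position 7: 010 → 1  (bit 2 = 1)
position 2: 001 → 1  (bit 1 = 1)
position 0: 000 → 1  (bit 0 = 1)
bits b7..b0 = 10101111 = 175

175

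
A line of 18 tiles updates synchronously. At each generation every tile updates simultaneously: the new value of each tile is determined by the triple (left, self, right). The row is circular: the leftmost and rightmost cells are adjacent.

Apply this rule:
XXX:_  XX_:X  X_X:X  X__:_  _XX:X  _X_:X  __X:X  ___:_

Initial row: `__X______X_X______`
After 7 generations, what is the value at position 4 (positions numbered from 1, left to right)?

_

_XX_____XXXX______
XXX____XX__X______
X_X___XXX_XX_____X
XXX__XX_XXXX____XX
__X_XXXXX__X___XX_
_XXXX___X_XX__XXX_
XX__X__XXXXX_XX_X_
position 4 holds _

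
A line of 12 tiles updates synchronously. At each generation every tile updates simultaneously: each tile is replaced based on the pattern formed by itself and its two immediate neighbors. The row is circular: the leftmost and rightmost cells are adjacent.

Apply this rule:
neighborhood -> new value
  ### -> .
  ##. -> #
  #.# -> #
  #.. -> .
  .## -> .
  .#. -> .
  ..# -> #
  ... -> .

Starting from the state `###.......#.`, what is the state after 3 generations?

..#......#.#
.#......#.#.
#......#.#..

#......#.#..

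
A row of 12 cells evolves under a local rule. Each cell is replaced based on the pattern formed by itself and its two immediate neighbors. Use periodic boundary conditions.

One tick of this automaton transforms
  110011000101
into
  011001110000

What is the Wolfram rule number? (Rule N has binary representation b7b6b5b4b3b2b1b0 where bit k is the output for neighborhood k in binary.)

81

position 0: 111 → 0  (bit 7 = 0)
position 1: 110 → 1  (bit 6 = 1)
position 10: 101 → 0  (bit 5 = 0)
position 2: 100 → 1  (bit 4 = 1)
position 4: 011 → 0  (bit 3 = 0)
position 9: 010 → 0  (bit 2 = 0)
position 3: 001 → 0  (bit 1 = 0)
position 7: 000 → 1  (bit 0 = 1)
bits b7..b0 = 01010001 = 81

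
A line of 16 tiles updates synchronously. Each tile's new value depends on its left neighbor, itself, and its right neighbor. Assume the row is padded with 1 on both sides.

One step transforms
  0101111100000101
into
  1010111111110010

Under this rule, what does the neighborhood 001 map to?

At position 12 the neighborhood is 001; the next row has 0 there.

0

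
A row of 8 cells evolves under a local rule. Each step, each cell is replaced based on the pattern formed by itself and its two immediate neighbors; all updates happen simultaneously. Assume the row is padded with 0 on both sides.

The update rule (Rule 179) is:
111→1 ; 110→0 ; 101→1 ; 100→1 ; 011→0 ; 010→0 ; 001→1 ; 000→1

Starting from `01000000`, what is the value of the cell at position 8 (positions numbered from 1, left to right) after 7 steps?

1

10111111
01011110
10101101
01010010
10101101  (repeats step 3; period 2)
step 7: 10101101
position 8 holds 1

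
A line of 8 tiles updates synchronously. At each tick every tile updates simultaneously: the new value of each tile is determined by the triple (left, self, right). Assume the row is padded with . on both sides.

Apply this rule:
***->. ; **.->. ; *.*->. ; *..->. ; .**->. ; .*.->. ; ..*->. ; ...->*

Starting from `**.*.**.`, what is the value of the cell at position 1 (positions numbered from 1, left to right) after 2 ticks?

*

tick 1: ........
tick 2: ********
position 1 holds *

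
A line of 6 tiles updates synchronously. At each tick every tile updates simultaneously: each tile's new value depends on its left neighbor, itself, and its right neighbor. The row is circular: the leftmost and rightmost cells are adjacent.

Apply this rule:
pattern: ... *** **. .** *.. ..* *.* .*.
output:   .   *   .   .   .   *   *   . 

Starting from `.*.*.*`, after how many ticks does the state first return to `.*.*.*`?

*.*.*.
.*.*.*

2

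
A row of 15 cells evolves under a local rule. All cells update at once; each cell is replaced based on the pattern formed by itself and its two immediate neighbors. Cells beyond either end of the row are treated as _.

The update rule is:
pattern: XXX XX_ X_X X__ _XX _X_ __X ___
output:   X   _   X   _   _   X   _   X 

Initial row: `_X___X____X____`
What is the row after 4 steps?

step 1: _X_X_X_XX_X_XXX
step 2: _XXXXXX__XXX_X_
step 3: __XXXX____X_XX_
step 4: X__XX__XX_XX___

X__XX__XX_XX___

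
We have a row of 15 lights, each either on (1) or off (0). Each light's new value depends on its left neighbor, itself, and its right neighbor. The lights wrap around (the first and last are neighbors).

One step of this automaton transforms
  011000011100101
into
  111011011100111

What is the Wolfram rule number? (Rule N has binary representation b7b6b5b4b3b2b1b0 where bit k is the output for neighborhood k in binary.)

237

position 8: 111 → 1  (bit 7 = 1)
position 2: 110 → 1  (bit 6 = 1)
position 0: 101 → 1  (bit 5 = 1)
position 3: 100 → 0  (bit 4 = 0)
position 1: 011 → 1  (bit 3 = 1)
position 12: 010 → 1  (bit 2 = 1)
position 6: 001 → 0  (bit 1 = 0)
position 4: 000 → 1  (bit 0 = 1)
bits b7..b0 = 11101101 = 237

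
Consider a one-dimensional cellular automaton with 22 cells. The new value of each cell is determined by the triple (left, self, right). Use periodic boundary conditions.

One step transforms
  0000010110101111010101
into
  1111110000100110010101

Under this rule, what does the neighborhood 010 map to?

At position 5 the neighborhood is 010; the next row has 1 there.

1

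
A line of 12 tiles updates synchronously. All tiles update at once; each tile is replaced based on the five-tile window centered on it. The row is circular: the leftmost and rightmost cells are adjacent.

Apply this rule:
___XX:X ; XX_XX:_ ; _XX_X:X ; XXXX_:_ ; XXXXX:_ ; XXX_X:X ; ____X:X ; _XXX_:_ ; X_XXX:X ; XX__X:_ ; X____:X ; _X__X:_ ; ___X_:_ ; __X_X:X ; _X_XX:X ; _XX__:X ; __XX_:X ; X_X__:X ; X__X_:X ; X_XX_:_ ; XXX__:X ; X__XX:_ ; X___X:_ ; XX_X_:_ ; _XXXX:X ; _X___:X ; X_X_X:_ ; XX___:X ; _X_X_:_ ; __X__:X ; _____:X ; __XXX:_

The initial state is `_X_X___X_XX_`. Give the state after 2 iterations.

iteration 1: XX_XX__XX_X_
iteration 2: _X__X__XX__X

_X__X__XX__X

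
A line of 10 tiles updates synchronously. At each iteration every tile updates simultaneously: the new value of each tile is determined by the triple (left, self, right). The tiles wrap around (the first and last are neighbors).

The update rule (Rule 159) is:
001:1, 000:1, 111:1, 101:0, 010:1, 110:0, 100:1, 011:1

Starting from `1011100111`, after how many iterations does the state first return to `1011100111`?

10

0011011111
1110011110
1101111100
1001111011
0111110011
0111101110
1111001101
1110111001
1100110111
1011100111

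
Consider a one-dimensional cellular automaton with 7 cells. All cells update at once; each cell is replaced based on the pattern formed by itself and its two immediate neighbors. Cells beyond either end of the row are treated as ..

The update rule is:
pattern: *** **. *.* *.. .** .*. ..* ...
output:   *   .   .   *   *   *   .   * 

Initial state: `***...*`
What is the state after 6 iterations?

*..*..*

**.**.*
*..*..*
**.**.*  (repeats iteration 1; period 2)
iteration 6: *..*..*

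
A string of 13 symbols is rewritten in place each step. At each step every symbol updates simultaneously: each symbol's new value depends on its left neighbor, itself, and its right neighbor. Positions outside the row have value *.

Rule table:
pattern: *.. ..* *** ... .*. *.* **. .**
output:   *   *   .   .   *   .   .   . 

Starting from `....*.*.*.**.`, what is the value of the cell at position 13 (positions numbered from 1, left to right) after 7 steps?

*..**.*.*....
.**...*.**..*
...*.**...**.
*.**...*.*...
....*.**.**.*
*..**........
.**..*......*
position 13 holds *

*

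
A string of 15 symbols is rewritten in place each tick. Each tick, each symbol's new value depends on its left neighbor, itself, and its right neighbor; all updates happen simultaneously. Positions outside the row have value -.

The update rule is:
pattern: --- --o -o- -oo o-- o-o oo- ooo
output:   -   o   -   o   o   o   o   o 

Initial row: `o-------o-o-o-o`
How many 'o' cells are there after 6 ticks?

tick 1: -o-----o-o-o-o-
tick 2: o-o---o-o-o-o-o
tick 3: -o-o-o-o-o-o-o-
tick 4: o-o-o-o-o-o-o-o
tick 5: -o-o-o-o-o-o-o-  (repeats tick 3; period 2)
tick 6: o-o-o-o-o-o-o-o
count of o: 8

8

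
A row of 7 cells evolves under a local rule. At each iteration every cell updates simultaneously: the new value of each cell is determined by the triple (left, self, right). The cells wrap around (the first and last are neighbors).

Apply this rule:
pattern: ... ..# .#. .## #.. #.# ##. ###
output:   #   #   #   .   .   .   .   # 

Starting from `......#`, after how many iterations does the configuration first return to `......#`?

4

iteration 1: .######
iteration 2: ..####.
iteration 3: ##.##..
iteration 4: ......#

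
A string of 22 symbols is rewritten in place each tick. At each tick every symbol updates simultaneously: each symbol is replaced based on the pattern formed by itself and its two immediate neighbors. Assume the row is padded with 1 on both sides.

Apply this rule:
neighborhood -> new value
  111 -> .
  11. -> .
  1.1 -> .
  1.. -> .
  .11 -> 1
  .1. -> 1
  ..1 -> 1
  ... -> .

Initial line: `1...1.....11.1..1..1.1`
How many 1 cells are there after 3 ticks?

11

...11....11..1.11.11.1
..11....11..11.1..1..1
.11....11..11..1.11.11
count of 1: 11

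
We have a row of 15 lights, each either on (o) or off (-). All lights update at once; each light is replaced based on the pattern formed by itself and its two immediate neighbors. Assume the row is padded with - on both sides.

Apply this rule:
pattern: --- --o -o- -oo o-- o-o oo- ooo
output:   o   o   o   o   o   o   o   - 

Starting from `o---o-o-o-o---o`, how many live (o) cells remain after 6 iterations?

iteration 1: ooooooooooooooo
iteration 2: o-------------o
iteration 3: ooooooooooooooo  (repeats iteration 1; period 2)
iteration 6: o-------------o
count of o: 2

2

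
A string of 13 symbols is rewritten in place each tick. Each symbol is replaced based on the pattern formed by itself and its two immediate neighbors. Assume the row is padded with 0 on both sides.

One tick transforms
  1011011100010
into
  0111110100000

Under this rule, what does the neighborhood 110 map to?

At position 3 the neighborhood is 110; the next row has 1 there.

1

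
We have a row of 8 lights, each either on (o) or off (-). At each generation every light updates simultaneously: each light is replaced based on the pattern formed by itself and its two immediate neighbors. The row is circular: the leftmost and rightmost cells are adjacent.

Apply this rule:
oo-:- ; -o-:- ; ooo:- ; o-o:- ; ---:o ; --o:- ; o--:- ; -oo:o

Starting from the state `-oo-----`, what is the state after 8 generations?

-o--oooo
----o---
ooo---oo
----o-o-
ooo-----
o---ooo-
--o-o---
o-----oo

o-----oo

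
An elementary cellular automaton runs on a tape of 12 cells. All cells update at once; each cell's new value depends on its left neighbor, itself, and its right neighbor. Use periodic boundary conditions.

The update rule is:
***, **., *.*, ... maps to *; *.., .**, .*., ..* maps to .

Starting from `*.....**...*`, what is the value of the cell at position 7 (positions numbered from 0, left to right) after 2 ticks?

.

tick 1: *.***..*.*..
tick 2: .*.**...*...
position 7 holds .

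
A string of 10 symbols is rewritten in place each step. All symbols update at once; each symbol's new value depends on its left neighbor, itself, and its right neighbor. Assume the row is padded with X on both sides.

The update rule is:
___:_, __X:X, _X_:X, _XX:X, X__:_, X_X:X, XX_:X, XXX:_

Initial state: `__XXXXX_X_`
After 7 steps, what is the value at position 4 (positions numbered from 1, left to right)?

_XX___XXXX
XXX__XX___
__X_XXX__X
_XXXX_X_XX
XX__XXXXX_
_X_XX___XX
XXXXX__XX_
position 4 holds X

X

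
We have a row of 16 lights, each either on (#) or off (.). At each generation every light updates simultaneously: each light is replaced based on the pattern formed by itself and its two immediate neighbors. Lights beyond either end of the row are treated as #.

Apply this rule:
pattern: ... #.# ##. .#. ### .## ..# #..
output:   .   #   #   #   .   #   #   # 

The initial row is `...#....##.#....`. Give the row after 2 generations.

###.####....####

#.###..######..#
###.####....####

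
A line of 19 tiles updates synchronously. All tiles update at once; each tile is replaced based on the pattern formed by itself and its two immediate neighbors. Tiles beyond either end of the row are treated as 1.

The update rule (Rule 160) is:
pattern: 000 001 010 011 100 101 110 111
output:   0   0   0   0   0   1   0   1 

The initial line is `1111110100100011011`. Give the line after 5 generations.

1111101000000000101
1111010000000000010
1110100000000000001
1101000000000000000
1010000000000000000

1010000000000000000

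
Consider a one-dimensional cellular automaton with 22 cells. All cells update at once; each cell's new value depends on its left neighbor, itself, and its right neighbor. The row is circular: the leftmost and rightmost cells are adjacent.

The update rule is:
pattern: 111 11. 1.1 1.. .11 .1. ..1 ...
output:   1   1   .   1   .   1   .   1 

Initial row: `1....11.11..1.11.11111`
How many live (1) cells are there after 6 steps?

14

step 1: 1111..1..11.1..1..1111
step 2: 11111.11..1.11.11..111
step 3: 11111..11.1..1..11..11
step 4: 111111..1.11.11..11..1
step 5: 1111111.1..1..11..11..
step 6: .111111.11.11..11..11.
count of 1: 14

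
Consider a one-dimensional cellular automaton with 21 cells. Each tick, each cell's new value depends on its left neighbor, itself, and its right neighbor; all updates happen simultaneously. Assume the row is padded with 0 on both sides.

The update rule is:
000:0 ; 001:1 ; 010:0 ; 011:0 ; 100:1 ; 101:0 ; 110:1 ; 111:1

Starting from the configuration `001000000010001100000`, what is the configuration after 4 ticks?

100000000010001000110

010100000101010110000
100010001000000011000
010101010100000101100
100000000010001000110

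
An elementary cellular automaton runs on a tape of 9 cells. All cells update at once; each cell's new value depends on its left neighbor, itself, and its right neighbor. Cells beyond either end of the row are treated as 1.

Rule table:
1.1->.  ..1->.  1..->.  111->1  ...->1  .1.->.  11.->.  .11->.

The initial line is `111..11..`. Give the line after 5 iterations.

.......1.

11.......
1..11111.
....111..
.11..1...
.......1.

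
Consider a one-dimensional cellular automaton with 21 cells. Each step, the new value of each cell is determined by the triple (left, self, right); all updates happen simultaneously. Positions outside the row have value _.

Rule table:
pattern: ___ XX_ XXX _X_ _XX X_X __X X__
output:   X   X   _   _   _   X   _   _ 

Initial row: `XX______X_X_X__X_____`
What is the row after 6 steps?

_X_XXXX__X_X_____XXXX
__X___X___X__XXX____X
X___X___X______X_XX__
__X___X___XXXX__X_X_X
X___X___X____X___X_X_
__X___X___XX___X__X__

__X___X___XX___X__X__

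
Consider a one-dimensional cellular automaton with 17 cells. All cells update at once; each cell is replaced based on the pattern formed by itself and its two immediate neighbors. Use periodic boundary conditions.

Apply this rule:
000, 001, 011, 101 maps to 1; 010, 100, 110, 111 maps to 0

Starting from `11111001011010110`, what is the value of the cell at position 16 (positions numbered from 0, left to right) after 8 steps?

0

step 1: 10000010110101101
step 2: 00111101101011011
step 3: 01100011010110110
step 4: 11001110101101100
step 5: 10011001011011001
step 6: 00110010110110011
step 7: 01100101101100110
step 8: 11001011011001100
position 16 holds 0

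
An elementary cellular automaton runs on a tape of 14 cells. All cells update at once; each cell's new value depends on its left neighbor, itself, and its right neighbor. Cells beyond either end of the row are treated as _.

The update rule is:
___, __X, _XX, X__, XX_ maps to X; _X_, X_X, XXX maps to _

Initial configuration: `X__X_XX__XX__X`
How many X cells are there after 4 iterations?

6

_XX__XXXXXXXX_
XXXXXX______XX
X____XXXXXXXXX
_XXXXX_______X
count of X: 6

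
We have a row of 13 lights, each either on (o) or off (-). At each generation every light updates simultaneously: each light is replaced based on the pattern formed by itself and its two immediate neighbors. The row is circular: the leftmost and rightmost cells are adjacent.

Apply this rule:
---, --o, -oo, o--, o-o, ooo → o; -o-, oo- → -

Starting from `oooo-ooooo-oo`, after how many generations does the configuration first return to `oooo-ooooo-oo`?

generation 1: ooo-ooooo-ooo
generation 2: oo-ooooo-oooo
generation 3: o-ooooo-ooooo
generation 4: -ooooo-oooooo
generation 5: ooooo-oooooo-
generation 6: oooo-oooooo-o
generation 7: ooo-oooooo-oo
generation 8: oo-oooooo-ooo
generation 9: o-oooooo-oooo
generation 10: -oooooo-ooooo
generation 11: oooooo-ooooo-
generation 12: ooooo-ooooo-o
generation 13: oooo-ooooo-oo

13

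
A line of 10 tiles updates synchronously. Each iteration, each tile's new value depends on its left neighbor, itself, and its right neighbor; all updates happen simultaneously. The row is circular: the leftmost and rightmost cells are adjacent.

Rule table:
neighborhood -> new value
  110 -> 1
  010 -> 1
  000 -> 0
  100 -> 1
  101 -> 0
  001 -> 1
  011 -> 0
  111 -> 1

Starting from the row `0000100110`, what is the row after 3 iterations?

iteration 1: 0001111011
iteration 2: 1010111001
iteration 3: 1010011110

1010011110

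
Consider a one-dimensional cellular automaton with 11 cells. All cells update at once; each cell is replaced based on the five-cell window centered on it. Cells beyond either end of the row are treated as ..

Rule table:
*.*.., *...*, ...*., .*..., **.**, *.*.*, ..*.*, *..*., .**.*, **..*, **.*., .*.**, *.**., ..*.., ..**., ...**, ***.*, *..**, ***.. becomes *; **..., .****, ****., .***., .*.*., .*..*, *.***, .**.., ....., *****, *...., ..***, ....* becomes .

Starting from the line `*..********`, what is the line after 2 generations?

*.*.......*
*.**.....**

*.**.....**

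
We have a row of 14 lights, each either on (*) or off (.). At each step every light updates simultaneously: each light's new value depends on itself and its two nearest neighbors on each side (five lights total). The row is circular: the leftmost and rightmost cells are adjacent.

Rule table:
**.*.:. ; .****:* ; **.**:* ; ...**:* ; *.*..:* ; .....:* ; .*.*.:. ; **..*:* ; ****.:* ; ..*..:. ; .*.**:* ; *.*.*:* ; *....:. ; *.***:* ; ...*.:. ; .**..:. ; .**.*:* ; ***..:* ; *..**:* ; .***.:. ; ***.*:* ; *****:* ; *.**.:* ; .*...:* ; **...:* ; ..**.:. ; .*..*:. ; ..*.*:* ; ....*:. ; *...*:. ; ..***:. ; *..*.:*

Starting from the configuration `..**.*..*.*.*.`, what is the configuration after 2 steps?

.*.*.*.**.*.**
.*.*.****.****

.*.*.****.****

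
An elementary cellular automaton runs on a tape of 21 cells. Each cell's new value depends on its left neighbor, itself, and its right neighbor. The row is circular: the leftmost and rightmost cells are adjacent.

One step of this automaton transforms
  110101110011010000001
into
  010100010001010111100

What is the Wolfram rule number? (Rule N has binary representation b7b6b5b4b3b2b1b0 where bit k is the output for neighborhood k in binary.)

69

position 0: 111 → 0  (bit 7 = 0)
position 1: 110 → 1  (bit 6 = 1)
position 2: 101 → 0  (bit 5 = 0)
position 8: 100 → 0  (bit 4 = 0)
position 5: 011 → 0  (bit 3 = 0)
position 3: 010 → 1  (bit 2 = 1)
position 9: 001 → 0  (bit 1 = 0)
position 15: 000 → 1  (bit 0 = 1)
bits b7..b0 = 01000101 = 69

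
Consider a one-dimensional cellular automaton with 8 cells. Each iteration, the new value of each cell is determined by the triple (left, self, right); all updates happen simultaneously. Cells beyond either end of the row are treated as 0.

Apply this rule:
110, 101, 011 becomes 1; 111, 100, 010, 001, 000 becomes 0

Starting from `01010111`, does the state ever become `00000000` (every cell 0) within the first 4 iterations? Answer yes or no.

yes

00101101
00011110
00010010
00000000
all cells are 0 at iteration 4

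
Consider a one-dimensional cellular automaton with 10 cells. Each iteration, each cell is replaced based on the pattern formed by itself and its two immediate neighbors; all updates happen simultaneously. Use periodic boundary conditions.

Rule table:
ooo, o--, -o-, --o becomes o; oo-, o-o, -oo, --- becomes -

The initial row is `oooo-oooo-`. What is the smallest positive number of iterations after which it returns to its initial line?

3

-oo---oo--
o--o-o--o-
oooo-oooo-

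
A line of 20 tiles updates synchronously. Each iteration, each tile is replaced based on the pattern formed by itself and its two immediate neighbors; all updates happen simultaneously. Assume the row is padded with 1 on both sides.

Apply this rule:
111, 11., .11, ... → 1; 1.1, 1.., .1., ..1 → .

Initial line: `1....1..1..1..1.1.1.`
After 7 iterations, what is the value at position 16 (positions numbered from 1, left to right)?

1

1.11................
1.11.11111111111111.
1.11.11111111111111.  (fixed point — unchanged through iteration 7)
position 16 holds 1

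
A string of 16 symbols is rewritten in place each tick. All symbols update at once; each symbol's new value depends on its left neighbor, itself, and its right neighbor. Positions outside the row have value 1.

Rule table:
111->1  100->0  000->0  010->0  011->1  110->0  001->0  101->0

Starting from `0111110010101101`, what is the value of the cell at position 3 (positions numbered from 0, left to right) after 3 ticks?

0

0111100000001001
0111000000000001
0110000000000001
position 3 holds 0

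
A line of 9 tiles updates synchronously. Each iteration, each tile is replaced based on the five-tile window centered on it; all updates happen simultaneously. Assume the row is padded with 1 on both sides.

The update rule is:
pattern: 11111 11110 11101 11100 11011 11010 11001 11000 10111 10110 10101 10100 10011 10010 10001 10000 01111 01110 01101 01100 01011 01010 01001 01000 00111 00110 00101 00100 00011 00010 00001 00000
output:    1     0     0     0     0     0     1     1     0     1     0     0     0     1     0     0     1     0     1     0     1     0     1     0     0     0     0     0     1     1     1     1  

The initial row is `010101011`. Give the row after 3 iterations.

000100001

000000101
101111010
000100001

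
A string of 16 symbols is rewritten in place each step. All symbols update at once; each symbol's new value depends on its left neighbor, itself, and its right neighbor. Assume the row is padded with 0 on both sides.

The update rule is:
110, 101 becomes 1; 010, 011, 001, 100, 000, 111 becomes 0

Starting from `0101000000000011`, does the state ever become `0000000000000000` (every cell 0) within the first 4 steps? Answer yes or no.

yes

0010000000000001
0000000000000000
all cells are 0 at step 2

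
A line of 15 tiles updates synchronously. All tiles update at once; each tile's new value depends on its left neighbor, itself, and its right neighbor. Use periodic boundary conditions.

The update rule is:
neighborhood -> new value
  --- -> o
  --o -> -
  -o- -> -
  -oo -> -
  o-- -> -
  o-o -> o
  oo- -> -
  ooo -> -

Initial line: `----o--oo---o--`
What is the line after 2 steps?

----ooooo---o--

ooo-------o---o
----ooooo---o--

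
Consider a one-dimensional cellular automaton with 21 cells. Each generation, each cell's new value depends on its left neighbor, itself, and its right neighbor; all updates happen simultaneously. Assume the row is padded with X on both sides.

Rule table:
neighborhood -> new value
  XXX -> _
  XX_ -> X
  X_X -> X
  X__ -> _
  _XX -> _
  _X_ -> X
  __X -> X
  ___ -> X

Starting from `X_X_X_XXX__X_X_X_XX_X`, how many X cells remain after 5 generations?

XXXXXX__X_XXXXXXX_XX_
_____X_XXX______XX_XX
_XXXXXX__X_XXXXX_XX__
X_____X_XXX____XX_X_X
X_XXXXXX__X_XXX_XXXX_
count of X: 15

15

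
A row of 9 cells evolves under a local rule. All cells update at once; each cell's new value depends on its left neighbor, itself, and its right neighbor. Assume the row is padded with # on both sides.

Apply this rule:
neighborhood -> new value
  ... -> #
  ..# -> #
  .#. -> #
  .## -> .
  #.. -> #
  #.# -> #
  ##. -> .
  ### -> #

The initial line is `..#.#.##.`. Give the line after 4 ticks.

######..#
#####.##.
####.#..#
###.####.

###.####.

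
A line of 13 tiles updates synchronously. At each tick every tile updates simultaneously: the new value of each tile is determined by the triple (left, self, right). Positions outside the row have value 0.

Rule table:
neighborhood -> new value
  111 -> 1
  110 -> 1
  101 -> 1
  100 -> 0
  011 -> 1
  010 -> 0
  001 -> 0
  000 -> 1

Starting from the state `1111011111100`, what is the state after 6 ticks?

1111111111110

1111111111101
1111111111110
1111111111110  (fixed point — unchanged through tick 6)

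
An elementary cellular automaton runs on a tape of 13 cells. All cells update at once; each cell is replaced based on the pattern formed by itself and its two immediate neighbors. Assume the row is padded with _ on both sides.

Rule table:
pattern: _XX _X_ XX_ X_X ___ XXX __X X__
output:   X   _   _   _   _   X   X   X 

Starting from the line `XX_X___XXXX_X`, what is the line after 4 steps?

_X_XXXX_X_X_X

step 1: X___X_XXXX___
step 2: _X_X__XXX_X__
step 3: X___XXXX___X_
step 4: _X_XXXX_X_X_X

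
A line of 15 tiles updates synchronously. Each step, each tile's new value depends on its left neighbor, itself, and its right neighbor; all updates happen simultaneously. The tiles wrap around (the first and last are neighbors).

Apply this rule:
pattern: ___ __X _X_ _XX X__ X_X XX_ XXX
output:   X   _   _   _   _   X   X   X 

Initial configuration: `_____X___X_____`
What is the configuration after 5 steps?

step 1: XXXX___X___XXXX
step 2: XXXX_X___X__XXX
step 3: XXXXX__X_____XX
step 4: XXXXX____XXX__X
step 5: XXXXX_XX__XX___

XXXXX_XX__XX___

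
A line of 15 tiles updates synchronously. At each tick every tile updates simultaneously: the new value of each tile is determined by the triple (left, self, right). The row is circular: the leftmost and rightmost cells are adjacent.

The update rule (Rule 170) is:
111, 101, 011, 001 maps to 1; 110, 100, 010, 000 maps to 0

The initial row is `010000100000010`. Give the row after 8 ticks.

000001001000010

tick 1: 100001000000100
tick 2: 000010000001001
tick 3: 000100000010010
tick 4: 001000000100100
tick 5: 010000001001000
tick 6: 100000010010000
tick 7: 000000100100001
tick 8: 000001001000010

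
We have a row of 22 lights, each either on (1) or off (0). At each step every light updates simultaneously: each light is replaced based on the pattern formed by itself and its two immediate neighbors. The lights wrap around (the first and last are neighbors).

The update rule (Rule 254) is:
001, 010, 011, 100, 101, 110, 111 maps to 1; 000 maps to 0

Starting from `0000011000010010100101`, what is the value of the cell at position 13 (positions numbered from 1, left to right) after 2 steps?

1

1000111100111111111111
1101111111111111111111
position 13 holds 1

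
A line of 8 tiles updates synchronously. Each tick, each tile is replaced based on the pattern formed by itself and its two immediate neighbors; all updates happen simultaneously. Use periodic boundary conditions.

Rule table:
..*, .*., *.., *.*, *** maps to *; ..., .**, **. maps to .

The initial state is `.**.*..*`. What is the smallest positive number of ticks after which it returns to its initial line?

*..*****
.**.****
*..*.**.
*****..*
****.**.
.**.*..*

6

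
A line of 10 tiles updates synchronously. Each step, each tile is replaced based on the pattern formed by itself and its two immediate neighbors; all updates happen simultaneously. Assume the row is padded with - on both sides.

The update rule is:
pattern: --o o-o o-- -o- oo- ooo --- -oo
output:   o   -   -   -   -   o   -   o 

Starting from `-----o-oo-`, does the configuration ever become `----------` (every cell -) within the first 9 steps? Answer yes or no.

yes

----o--o--
---o--o---
--o--o----
-o--o-----
o--o------
--o-------
-o--------
o---------
----------
all cells are - at step 9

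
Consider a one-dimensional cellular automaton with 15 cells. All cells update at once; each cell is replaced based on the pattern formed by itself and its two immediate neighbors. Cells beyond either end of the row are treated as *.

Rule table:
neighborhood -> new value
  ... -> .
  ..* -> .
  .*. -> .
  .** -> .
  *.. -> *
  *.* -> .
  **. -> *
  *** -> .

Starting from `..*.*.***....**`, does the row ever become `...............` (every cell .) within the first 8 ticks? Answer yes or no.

no

*.......**.....
**.......**....
.**.......**...
..**.......**..
*..**.......**.
**..**.......*.
.**..**........
..**..**.......
tick 8 is ..**..**......., still not uniform .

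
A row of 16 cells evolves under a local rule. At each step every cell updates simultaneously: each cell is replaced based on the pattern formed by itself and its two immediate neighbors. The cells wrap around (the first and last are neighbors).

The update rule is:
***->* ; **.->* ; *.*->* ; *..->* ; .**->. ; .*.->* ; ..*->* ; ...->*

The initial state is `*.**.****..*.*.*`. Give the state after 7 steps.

step 1: **.**.*********.
step 2: .**.**.*********
step 3: *.**.**.********
step 4: **.**.**.*******
step 5: ***.**.**.******
step 6: ****.**.**.*****
step 7: *****.**.**.****

*****.**.**.****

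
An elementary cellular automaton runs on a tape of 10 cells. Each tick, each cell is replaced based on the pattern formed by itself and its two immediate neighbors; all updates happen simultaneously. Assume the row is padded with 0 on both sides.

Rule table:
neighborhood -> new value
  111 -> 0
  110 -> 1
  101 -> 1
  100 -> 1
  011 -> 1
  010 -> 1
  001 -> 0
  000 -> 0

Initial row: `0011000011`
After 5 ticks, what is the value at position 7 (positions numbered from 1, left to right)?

1

0011100011
0010110011
0011111011
0010001111
0011001001
position 7 holds 1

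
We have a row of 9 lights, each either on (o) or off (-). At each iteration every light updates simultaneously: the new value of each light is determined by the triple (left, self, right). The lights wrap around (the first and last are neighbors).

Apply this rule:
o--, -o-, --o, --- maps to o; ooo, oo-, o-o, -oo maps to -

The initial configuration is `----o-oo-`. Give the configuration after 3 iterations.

ooooo---o

ooooo---o
-----ooo-
ooooo---o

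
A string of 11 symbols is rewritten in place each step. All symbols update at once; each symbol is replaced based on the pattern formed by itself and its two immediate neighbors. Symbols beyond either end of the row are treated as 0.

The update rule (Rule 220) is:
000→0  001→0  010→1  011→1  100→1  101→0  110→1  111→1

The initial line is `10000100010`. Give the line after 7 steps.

step 1: 11000110011
step 2: 11100111011
step 3: 11110111011
step 4: 11110111011  (fixed point — unchanged through step 7)

11110111011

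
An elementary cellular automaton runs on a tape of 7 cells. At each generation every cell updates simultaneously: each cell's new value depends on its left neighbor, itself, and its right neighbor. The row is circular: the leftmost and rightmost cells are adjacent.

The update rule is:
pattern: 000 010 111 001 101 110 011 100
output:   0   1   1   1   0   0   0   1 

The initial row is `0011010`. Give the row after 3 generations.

1000110

0100011
0110100
1000110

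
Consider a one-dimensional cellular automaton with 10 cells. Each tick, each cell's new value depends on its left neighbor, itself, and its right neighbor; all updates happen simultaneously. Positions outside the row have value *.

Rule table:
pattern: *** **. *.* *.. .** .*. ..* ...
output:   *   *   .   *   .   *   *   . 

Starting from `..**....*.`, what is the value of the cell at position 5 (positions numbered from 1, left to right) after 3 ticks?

.

**.**..**.
**..***.*.
****.**.*.
position 5 holds .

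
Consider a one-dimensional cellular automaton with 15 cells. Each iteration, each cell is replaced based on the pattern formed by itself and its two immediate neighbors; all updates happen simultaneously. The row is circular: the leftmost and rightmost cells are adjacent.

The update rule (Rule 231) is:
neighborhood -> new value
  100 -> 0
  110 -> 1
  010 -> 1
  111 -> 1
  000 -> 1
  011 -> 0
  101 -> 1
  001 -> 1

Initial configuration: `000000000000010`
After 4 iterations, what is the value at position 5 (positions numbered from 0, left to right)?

111111111111110
011111111111111
101111111111111
110111111111111
position 5 holds 1

1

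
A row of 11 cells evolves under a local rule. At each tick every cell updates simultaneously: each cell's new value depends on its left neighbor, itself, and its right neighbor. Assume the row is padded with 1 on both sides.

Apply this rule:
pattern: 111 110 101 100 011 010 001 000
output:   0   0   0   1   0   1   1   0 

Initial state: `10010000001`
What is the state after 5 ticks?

01111000010
00000100110
10001111000
01010000101
01011001100

01011001100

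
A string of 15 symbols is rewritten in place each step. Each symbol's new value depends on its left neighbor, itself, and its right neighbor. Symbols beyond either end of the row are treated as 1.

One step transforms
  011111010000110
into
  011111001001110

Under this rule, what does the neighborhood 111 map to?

At position 2 the neighborhood is 111; the next row has 1 there.

1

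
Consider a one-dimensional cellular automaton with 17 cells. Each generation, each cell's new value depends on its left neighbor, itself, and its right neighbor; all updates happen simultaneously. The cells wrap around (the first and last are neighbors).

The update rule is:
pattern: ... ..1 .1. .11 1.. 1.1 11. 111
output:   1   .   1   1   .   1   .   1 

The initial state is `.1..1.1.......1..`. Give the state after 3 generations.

.1..111.11111.1.1
11..11.11111.1111
1...1.11111.11111

1...1.11111.11111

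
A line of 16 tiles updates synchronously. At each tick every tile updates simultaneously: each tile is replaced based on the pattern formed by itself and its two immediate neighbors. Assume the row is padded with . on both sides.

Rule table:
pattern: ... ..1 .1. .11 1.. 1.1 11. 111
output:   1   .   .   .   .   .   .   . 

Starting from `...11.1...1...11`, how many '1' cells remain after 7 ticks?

4

11......1...1...
...1111...1...11
11......1...1...  (repeats tick 1; period 2)
tick 7: 11......1...1...
count of 1: 4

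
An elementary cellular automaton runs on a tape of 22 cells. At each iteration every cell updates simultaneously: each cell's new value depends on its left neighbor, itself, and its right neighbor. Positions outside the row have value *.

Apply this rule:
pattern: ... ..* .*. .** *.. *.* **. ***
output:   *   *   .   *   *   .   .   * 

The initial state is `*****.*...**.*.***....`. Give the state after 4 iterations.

****...****....**.****
***.******.*****..****
**..*****..****.******
*.******.*****..******

*.******.*****..******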